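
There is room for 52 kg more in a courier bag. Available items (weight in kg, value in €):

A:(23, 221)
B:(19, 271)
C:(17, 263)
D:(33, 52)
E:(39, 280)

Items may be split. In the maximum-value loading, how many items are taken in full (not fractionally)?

2

Sort by value per unit weight and fill in that order.
Order: C (263/17=15.47) > B (271/19=14.26) > A (221/23=9.61) > E (280/39=7.18) > D (52/33=1.58)
Fill: take C (17 @ 263) → take B (19 @ 271) → take 16/23 of A → 153.74; 52/52 used.
2 item(s) taken whole; one partial (take 16/23 of A).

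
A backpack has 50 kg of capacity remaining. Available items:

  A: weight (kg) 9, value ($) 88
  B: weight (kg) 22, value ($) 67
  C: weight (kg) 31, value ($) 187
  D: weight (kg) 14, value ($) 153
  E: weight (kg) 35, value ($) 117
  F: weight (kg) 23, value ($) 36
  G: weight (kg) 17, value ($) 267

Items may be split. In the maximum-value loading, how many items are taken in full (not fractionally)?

3

Order: G (267/17=15.71) > D (153/14=10.93) > A (88/9=9.78) > C (187/31=6.03) > E (117/35=3.34) > B (67/22=3.05) > F (36/23=1.57)
Fill: take G (17 @ 267) → take D (14 @ 153) → take A (9 @ 88) → take 10/31 of C → 60.32; 50/50 used.
3 item(s) taken whole; one partial (take 10/31 of C).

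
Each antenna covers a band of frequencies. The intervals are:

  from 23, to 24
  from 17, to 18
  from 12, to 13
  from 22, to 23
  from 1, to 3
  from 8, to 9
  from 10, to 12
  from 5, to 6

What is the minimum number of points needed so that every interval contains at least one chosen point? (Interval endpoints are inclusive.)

Sort by right endpoint; whenever an interval is uncovered, place a point at its right end.
Sorted: [1,3] [5,6] [8,9] [10,12] [12,13] [17,18] [22,23] [23,24]
{[1,3]} hit by 3; {[5,6]} hit by 6; {[8,9]} hit by 9; {[10,12],[12,13]} hit by 12; {[17,18]} hit by 18; {[22,23],[23,24]} hit by 23.
Points: 3, 6, 9, 12, 18, 23 (6 total).

6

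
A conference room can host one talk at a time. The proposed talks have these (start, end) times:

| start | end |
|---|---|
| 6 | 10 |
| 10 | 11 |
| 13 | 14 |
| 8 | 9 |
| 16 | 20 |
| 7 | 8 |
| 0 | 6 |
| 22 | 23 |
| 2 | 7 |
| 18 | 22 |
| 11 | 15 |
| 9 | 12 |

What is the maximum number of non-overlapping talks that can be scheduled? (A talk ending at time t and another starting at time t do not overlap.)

7

Sorted by end: (0,6)  (2,7)  (7,8)  (8,9)  (6,10)  (10,11)  (9,12)  (13,14)  (11,15)  (16,20)  (18,22)  (22,23)
take (0,6); take (7,8); take (8,9); skip (6,10); take (10,11); skip (9,12); take (13,14); skip (11,15); take (16,20); skip (18,22); take (22,23).
Selected 7 talks.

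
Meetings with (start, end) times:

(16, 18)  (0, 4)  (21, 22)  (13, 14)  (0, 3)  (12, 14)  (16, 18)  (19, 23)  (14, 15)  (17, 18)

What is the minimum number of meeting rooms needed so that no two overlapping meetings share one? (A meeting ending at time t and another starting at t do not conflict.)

3

Count concurrent intervals with a sweep; the peak is the room count.
starts: [0, 0, 12, 13, 14, 16, 16, 17, 19, 21]
ends:   [3, 4, 14, 14, 15, 18, 18, 18, 22, 23]
s0→1 s0→2 e3→1 e4→0 s12→1 s13→2 e14→1 e14→0 s14→1 e15→0 s16→1 s16→2 s17→3  — peak 3.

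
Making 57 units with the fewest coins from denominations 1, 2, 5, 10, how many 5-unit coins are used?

Greedy: take as many of the largest coin as possible, then repeat with the remainder.
57 = 5×10 + 1×5 + 1×2
Count of 5: 1

1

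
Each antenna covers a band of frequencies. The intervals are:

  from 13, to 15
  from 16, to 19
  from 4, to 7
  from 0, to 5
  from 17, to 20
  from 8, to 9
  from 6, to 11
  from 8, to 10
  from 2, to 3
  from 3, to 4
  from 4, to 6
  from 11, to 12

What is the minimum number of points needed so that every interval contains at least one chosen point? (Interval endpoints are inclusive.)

6

By right end: [2,3]  [3,4]  [0,5]  [4,6]  [4,7]  [8,9]  [8,10]  [6,11]  [11,12]  [13,15]  [16,19]  [17,20]
[2,3] uncovered → point at 3; [4,6] uncovered → point at 6; [8,9] uncovered → point at 9; [11,12] uncovered → point at 12; [13,15] uncovered → point at 15; [16,19] uncovered → point at 19.
Points: 3, 6, 9, 12, 15, 19 (6 total).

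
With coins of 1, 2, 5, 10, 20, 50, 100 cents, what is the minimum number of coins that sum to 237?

Greedy: take as many of the largest coin as possible, then repeat with the remainder.
237 − 2×100→37 − 1×20→17 − 1×10→7 − 1×5→2 − 1×2→0
Total coins = 2 + 1 + 1 + 1 + 1 = 6

6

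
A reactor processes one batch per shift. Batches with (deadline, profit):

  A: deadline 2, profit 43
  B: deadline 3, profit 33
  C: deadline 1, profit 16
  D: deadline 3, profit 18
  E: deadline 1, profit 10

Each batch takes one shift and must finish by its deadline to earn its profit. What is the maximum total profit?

94

Profit order: A=43 B=33 D=18 C=16 E=10
Assign: A→slot 2, B→slot 3, D→slot 1, C skipped, E skipped.
Slots: [1:D] [2:A] [3:B]
Profit = 18 + 43 + 33 = 94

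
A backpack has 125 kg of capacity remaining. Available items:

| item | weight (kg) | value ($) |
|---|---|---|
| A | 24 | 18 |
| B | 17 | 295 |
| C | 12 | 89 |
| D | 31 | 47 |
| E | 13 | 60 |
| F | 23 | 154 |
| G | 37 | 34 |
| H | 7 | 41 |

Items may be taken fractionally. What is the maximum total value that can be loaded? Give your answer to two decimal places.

Sort by value per unit weight and fill in that order.
Order: B (295/17=17.35) > C (89/12=7.42) > F (154/23=6.70) > H (41/7=5.86) > E (60/13=4.62) > D (47/31=1.52) > G (34/37=0.92) > A (18/24=0.75)
Fill: take B (17 @ 295) → take C (12 @ 89) → take F (23 @ 154) → take H (7 @ 41) → take E (13 @ 60) → take D (31 @ 47) → take 22/37 of G → 20.22; 125/125 used.
Total value = 706.22

706.22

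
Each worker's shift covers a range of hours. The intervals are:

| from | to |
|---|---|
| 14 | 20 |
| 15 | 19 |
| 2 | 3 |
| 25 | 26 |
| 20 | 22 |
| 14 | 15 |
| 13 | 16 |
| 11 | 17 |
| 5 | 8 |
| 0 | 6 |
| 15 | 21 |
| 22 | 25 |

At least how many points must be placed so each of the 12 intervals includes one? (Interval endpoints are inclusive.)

By right end: [2,3]  [0,6]  [5,8]  [14,15]  [13,16]  [11,17]  [15,19]  [14,20]  [15,21]  [20,22]  [22,25]  [25,26]
[2,3] uncovered → point at 3; [5,8] uncovered → point at 8; [14,15] uncovered → point at 15; [20,22] uncovered → point at 22; [25,26] uncovered → point at 26.
Points: 3, 8, 15, 22, 26 (5 total).

5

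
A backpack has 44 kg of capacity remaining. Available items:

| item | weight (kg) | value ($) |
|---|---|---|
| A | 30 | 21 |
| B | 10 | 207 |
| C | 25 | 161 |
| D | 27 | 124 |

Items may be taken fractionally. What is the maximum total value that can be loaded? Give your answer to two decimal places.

Sort by value per unit weight and fill in that order.
Ratios (sorted): B 20.70, C 6.44, D 4.59, A 0.70
take B (10 @ 207); take C (25 @ 161); take 9/27 of D → 41.33. Capacity used 44/44.
Total value = 409.33

409.33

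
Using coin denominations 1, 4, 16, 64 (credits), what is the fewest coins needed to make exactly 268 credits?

Use the largest denomination that fits, subtract, and repeat.
268 = 4×64 + 3×4
Total coins = 4 + 3 = 7

7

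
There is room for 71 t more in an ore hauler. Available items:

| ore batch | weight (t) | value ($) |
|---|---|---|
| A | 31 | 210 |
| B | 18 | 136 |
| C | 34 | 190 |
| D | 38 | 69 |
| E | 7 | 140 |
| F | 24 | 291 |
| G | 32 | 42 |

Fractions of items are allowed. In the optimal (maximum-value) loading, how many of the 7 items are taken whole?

Sort by value per unit weight and fill in that order.
Order: E (140/7=20.00) > F (291/24=12.12) > B (136/18=7.56) > A (210/31=6.77) > C (190/34=5.59) > D (69/38=1.82) > G (42/32=1.31)
Fill: take E (7 @ 140) → take F (24 @ 291) → take B (18 @ 136) → take 22/31 of A → 149.03; 71/71 used.
3 item(s) taken whole; one partial (take 22/31 of A).

3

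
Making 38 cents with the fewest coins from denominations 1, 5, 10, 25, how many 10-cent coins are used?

38 − 1×25→13 − 1×10→3 − 3×1→0
Count of 10: 1

1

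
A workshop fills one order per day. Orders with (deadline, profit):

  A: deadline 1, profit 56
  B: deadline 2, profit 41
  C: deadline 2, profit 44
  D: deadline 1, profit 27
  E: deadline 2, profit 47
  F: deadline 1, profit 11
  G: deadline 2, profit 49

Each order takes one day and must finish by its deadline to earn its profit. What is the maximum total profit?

105

By profit: A(d1,56), G(d2,49), E(d2,47), C(d2,44), B(d2,41), D(d1,27), F(d1,11)
A→slot 1; G→slot 2; E skipped; C skipped; B skipped; D skipped; F skipped.
Profit = 56 + 49 = 105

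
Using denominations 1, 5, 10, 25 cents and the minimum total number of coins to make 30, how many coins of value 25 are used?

1

30 = 1×25 + 1×5
Count of 25: 1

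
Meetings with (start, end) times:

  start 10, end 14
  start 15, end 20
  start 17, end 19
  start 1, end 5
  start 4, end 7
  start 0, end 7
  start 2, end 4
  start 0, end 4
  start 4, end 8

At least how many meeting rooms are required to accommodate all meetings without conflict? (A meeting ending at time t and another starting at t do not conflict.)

4

Count concurrent intervals with a sweep; the peak is the room count.
starts: [0, 0, 1, 2, 4, 4, 10, 15, 17]
ends:   [4, 4, 5, 7, 7, 8, 14, 19, 20]
s0→1 s0→2 s1→3 s2→4  — peak 4.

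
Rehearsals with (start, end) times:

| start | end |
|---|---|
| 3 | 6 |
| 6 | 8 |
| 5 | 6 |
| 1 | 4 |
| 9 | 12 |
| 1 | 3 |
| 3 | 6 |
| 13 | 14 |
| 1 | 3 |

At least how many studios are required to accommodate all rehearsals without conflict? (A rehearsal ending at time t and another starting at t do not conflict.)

The answer is the maximum number of intervals overlapping at any instant.
starts: [1, 1, 1, 3, 3, 5, 6, 9, 13]
ends:   [3, 3, 4, 6, 6, 6, 8, 12, 14]
s1→1 s1→2 s1→3  — peak 3.

3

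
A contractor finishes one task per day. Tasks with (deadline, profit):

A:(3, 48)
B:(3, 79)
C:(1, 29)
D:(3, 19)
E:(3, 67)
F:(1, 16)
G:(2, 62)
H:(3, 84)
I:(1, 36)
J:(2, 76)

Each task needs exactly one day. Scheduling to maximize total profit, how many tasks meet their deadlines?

Sort by profit descending; place each in the latest free slot ≤ its deadline.
Profit order: H=84 B=79 J=76 E=67 G=62 A=48 I=36 C=29 D=19 F=16
Assign: H→slot 3, B→slot 2, J→slot 1, E skipped, G skipped, A skipped, I skipped, C skipped, D skipped, F skipped.
Slots: [1:J] [2:B] [3:H]
3 of 10 scheduled.

3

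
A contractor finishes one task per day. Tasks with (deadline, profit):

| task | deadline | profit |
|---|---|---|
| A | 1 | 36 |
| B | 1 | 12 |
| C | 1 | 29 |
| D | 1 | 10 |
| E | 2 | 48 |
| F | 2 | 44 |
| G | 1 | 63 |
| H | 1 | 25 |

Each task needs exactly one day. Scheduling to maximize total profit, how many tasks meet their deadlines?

2

Take jobs in profit order; each goes to the latest open slot no later than its deadline.
By profit: G(d1,63), E(d2,48), F(d2,44), A(d1,36), C(d1,29), H(d1,25), B(d1,12), D(d1,10)
G→slot 1; E→slot 2; F skipped; A skipped; C skipped; H skipped; B skipped; D skipped.
2 of 8 scheduled.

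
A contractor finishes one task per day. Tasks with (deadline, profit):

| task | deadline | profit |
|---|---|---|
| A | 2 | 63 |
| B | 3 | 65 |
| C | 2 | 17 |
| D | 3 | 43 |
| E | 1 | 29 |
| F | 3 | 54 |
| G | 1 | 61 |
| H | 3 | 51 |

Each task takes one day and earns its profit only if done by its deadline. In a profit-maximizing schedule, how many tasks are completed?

Sort by profit descending; place each in the latest free slot ≤ its deadline.
Profit order: B=65 A=63 G=61 F=54 H=51 D=43 E=29 C=17
Assign: B→slot 3, A→slot 2, G→slot 1, F skipped, H skipped, D skipped, E skipped, C skipped.
Slots: [1:G] [2:A] [3:B]
3 of 8 scheduled.

3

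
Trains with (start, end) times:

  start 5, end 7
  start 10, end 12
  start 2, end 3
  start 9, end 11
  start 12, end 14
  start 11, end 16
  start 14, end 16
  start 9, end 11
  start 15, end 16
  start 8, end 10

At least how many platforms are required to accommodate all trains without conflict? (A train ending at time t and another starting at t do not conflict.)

3

The answer is the maximum number of intervals overlapping at any instant.
Events (time:±→running): 2:+→1 3:-→0 5:+→1 7:-→0 8:+→1 9:+→2 9:+→3 … peak 3.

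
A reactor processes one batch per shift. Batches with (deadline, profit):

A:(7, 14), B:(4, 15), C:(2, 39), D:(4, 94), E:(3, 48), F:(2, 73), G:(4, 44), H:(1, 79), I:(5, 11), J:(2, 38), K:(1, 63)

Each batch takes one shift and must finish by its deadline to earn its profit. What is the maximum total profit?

Take jobs in profit order; each goes to the latest open slot no later than its deadline.
Profit order: D=94 H=79 F=73 K=63 E=48 G=44 C=39 J=38 B=15 A=14 I=11
Assign: D→slot 4, H→slot 1, F→slot 2, K skipped, E→slot 3, G skipped, C skipped, J skipped, B skipped, A→slot 7, I→slot 5.
Slots: [1:H] [2:F] [3:E] [4:D] [5:I] [7:A]
Profit = 79 + 73 + 48 + 94 + 11 + 14 = 319

319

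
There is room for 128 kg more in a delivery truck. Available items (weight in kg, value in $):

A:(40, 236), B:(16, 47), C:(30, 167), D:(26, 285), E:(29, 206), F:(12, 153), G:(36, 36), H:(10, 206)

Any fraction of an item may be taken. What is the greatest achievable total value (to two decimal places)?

1147.23

Sort by value per unit weight and fill in that order.
Ratios (sorted): H 20.60, F 12.75, D 10.96, E 7.10, A 5.90, C 5.57, B 2.94, G 1.00
take H (10 @ 206); take F (12 @ 153); take D (26 @ 285); take E (29 @ 206); take A (40 @ 236); take 11/30 of C → 61.23. Capacity used 128/128.
Total value = 1147.23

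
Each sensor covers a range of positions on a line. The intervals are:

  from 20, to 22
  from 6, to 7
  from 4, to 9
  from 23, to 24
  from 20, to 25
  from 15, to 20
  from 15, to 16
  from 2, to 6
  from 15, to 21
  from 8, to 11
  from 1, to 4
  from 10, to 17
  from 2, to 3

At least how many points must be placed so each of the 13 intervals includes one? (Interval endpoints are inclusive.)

By right end: [2,3]  [1,4]  [2,6]  [6,7]  [4,9]  [8,11]  [15,16]  [10,17]  [15,20]  [15,21]  [20,22]  [23,24]  [20,25]
[2,3] uncovered → point at 3; [6,7] uncovered → point at 7; [8,11] uncovered → point at 11; [15,16] uncovered → point at 16; [20,22] uncovered → point at 22; [23,24] uncovered → point at 24.
Points: 3, 7, 11, 16, 22, 24 (6 total).

6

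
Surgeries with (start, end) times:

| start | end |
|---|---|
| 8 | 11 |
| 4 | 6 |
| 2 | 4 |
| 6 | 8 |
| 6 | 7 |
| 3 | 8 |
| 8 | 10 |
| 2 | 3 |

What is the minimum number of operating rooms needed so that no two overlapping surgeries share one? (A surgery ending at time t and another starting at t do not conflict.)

starts: [2, 2, 3, 4, 6, 6, 8, 8]
ends:   [3, 4, 6, 7, 8, 8, 10, 11]
s2→1 s2→2 e3→1 s3→2 e4→1 s4→2 e6→1 s6→2 s6→3  — peak 3.

3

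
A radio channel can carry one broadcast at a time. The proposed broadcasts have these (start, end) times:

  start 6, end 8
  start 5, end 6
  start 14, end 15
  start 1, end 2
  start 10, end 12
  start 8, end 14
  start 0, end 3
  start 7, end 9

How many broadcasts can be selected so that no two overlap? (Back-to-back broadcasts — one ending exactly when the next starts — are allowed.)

5

Greedy by earliest finish: after sorting by end time, pick each interval compatible with the last pick.
Sorted by end: (1,2)  (0,3)  (5,6)  (6,8)  (7,9)  (10,12)  (8,14)  (14,15)
take (1,2); take (5,6); take (6,8); take (10,12); take (14,15).
Selected 5 broadcasts.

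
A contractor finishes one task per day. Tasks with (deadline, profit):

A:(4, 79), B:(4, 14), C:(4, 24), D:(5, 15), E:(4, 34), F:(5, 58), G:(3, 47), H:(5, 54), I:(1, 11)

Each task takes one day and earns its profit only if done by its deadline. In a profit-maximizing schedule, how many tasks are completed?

Sort by profit descending; place each in the latest free slot ≤ its deadline.
By profit: A(d4,79), F(d5,58), H(d5,54), G(d3,47), E(d4,34), C(d4,24), D(d5,15), B(d4,14), I(d1,11)
A→slot 4; F→slot 5; H→slot 3; G→slot 2; E→slot 1; C skipped; D skipped; B skipped; I skipped.
5 of 9 scheduled.

5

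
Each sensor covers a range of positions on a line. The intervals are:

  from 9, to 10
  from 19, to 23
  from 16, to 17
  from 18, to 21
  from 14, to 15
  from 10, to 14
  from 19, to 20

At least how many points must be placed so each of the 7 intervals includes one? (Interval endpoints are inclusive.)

Sort by right endpoint; whenever an interval is uncovered, place a point at its right end.
Sorted: [9,10] [10,14] [14,15] [16,17] [19,20] [18,21] [19,23]
{[9,10],[10,14]} hit by 10; {[14,15]} hit by 15; {[16,17]} hit by 17; {[19,20],[18,21],[19,23]} hit by 20.
Points: 10, 15, 17, 20 (4 total).

4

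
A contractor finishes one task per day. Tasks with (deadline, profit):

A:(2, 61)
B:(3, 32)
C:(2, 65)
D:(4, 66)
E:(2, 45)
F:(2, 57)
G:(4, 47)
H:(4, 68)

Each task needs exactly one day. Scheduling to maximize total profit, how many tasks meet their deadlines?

By profit: H(d4,68), D(d4,66), C(d2,65), A(d2,61), F(d2,57), G(d4,47), E(d2,45), B(d3,32)
H→slot 4; D→slot 3; C→slot 2; A→slot 1; F skipped; G skipped; E skipped; B skipped.
4 of 8 scheduled.

4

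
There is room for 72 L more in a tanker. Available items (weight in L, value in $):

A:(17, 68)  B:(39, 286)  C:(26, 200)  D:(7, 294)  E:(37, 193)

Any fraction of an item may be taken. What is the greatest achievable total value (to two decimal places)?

Sort by value per unit weight and fill in that order.
Ratios (sorted): D 42.00, C 7.69, B 7.33, E 5.22, A 4.00
take D (7 @ 294); take C (26 @ 200); take B (39 @ 286). Capacity used 72/72.
Total value = 780.00

780.00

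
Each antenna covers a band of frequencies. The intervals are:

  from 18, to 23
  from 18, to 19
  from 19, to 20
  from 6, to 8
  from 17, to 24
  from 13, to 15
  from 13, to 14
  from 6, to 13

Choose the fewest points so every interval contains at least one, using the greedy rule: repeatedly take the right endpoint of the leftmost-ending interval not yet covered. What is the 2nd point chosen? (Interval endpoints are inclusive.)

14

Sorted: [6,8] [6,13] [13,14] [13,15] [18,19] [19,20] [18,23] [17,24]
{[6,8],[6,13]} hit by 8; {[13,14],[13,15]} hit by 14; {[18,19],[19,20],[18,23],[17,24]} hit by 19.
Points: 8, 14, 19 (3 total).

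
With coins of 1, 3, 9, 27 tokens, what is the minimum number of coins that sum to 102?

6

102 − 3×27→21 − 2×9→3 − 1×3→0
Total coins = 3 + 2 + 1 = 6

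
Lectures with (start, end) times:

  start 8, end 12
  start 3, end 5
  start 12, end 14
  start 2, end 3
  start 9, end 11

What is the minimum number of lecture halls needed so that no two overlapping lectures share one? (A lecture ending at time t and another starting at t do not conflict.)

2

Count concurrent intervals with a sweep; the peak is the room count.
starts: [2, 3, 8, 9, 12]
ends:   [3, 5, 11, 12, 14]
s2→1 e3→0 s3→1 e5→0 s8→1 s9→2  — peak 2.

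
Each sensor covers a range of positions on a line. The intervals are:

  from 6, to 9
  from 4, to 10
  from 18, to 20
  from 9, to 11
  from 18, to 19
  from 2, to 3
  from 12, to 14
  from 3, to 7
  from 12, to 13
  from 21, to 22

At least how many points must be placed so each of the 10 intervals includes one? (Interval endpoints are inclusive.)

5

Process intervals by earliest right end; each time one isn't hit yet, stab at its right endpoint.
Sorted: [2,3] [3,7] [6,9] [4,10] [9,11] [12,13] [12,14] [18,19] [18,20] [21,22]
{[2,3],[3,7]} hit by 3; {[6,9],[4,10],[9,11]} hit by 9; {[12,13],[12,14]} hit by 13; {[18,19],[18,20]} hit by 19; {[21,22]} hit by 22.
Points: 3, 9, 13, 19, 22 (5 total).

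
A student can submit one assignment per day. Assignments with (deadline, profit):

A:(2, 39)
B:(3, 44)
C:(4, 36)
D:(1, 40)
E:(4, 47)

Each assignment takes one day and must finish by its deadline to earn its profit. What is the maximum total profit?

Profit order: E=47 B=44 D=40 A=39 C=36
Assign: E→slot 4, B→slot 3, D→slot 1, A→slot 2, C skipped.
Slots: [1:D] [2:A] [3:B] [4:E]
Profit = 40 + 39 + 44 + 47 = 170

170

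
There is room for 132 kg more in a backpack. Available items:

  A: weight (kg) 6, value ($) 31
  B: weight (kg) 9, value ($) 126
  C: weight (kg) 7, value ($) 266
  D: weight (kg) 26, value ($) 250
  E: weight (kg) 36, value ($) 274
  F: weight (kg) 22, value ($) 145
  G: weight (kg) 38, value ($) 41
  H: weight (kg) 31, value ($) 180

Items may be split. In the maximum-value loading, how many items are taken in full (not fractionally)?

6

Ratios (sorted): C 38.00, B 14.00, D 9.62, E 7.61, F 6.59, H 5.81, A 5.17, G 1.08
take C (7 @ 266); take B (9 @ 126); take D (26 @ 250); take E (36 @ 274); take F (22 @ 145); take H (31 @ 180); take 1/6 of A → 5.17. Capacity used 132/132.
6 item(s) taken whole; one partial (take 1/6 of A).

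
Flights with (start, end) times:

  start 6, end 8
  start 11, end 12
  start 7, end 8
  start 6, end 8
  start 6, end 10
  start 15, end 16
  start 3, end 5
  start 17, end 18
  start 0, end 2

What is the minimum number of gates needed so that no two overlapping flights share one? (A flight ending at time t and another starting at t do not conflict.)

4

The answer is the maximum number of intervals overlapping at any instant.
Events (time:±→running): 0:+→1 2:-→0 3:+→1 5:-→0 6:+→1 6:+→2 6:+→3 7:+→4 … peak 4.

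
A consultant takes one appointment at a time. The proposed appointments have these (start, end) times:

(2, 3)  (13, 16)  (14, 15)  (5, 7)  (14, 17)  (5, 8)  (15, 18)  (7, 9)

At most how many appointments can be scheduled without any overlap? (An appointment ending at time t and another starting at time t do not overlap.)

5

Sorted by end: (2,3)  (5,7)  (5,8)  (7,9)  (14,15)  (13,16)  (14,17)  (15,18)
take (2,3); take (5,7); skip (5,8); take (7,9); take (14,15); skip (14,17); take (15,18).
Selected 5 appointments.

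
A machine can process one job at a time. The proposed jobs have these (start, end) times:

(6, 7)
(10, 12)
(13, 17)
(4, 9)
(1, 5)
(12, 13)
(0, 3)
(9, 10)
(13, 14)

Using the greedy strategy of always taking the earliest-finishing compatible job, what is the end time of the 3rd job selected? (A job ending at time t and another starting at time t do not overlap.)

10

Sorted by end: (0,3)  (1,5)  (6,7)  (4,9)  (9,10)  (10,12)  (12,13)  (13,14)  (13,17)
take (0,3); skip (1,5); take (6,7); take (9,10); take (10,12); take (12,13); take (13,14).
Selected: (0,3) (6,7) (9,10) (10,12) (12,13) (13,14)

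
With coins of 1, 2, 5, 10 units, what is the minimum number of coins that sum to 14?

Use the largest denomination that fits, subtract, and repeat.
14 − 1×10→4 − 2×2→0
Total coins = 1 + 2 = 3

3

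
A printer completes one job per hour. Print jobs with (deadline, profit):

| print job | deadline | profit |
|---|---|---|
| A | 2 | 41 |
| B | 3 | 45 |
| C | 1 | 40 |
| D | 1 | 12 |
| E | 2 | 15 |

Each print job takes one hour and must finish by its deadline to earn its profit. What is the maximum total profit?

126

Profit order: B=45 A=41 C=40 E=15 D=12
Assign: B→slot 3, A→slot 2, C→slot 1, E skipped, D skipped.
Slots: [1:C] [2:A] [3:B]
Profit = 40 + 41 + 45 = 126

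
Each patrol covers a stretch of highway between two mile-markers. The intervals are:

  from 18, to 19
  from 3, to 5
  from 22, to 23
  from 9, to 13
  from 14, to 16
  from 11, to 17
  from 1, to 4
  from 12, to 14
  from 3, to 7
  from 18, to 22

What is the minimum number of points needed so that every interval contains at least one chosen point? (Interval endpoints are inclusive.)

Sort by right endpoint; whenever an interval is uncovered, place a point at its right end.
By right end: [1,4]  [3,5]  [3,7]  [9,13]  [12,14]  [14,16]  [11,17]  [18,19]  [18,22]  [22,23]
[1,4] uncovered → point at 4; [9,13] uncovered → point at 13; [14,16] uncovered → point at 16; [18,19] uncovered → point at 19; [22,23] uncovered → point at 23.
Points: 4, 13, 16, 19, 23 (5 total).

5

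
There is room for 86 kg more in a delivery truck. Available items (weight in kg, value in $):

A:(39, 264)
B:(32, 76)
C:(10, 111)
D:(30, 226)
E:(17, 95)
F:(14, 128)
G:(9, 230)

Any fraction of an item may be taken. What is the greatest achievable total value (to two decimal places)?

850.69

Greedy by value/weight ratio, highest first.
Ratios (sorted): G 25.56, C 11.10, F 9.14, D 7.53, A 6.77, E 5.59, B 2.38
take G (9 @ 230); take C (10 @ 111); take F (14 @ 128); take D (30 @ 226); take 23/39 of A → 155.69. Capacity used 86/86.
Total value = 850.69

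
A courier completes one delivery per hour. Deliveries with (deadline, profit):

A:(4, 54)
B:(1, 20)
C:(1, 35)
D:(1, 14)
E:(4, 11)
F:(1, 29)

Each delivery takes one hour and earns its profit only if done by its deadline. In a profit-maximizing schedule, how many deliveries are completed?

3

By profit: A(d4,54), C(d1,35), F(d1,29), B(d1,20), D(d1,14), E(d4,11)
A→slot 4; C→slot 1; F skipped; B skipped; D skipped; E→slot 3.
3 of 6 scheduled.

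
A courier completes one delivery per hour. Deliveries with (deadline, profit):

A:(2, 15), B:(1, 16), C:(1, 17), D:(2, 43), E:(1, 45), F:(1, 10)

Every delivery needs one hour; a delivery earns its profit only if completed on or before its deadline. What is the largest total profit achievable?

88

Sort by profit descending; place each in the latest free slot ≤ its deadline.
Profit order: E=45 D=43 C=17 B=16 A=15 F=10
Assign: E→slot 1, D→slot 2, C skipped, B skipped, A skipped, F skipped.
Slots: [1:E] [2:D]
Profit = 45 + 43 = 88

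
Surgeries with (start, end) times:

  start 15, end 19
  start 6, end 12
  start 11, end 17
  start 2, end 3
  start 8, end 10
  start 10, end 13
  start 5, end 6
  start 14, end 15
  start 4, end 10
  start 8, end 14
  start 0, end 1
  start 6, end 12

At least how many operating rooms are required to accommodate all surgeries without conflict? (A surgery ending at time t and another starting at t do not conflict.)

5

Count concurrent intervals with a sweep; the peak is the room count.
Events (time:±→running): 0:+→1 1:-→0 2:+→1 3:-→0 4:+→1 5:+→2 6:-→1 6:+→2 6:+→3 8:+→4 8:+→5 … peak 5.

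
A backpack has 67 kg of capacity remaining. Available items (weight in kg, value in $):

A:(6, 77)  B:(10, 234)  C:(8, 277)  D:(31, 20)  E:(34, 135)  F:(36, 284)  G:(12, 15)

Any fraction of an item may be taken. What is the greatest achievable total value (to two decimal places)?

899.79

Ratios (sorted): C 34.62, B 23.40, A 12.83, F 7.89, E 3.97, G 1.25, D 0.65
take C (8 @ 277); take B (10 @ 234); take A (6 @ 77); take F (36 @ 284); take 7/34 of E → 27.79. Capacity used 67/67.
Total value = 899.79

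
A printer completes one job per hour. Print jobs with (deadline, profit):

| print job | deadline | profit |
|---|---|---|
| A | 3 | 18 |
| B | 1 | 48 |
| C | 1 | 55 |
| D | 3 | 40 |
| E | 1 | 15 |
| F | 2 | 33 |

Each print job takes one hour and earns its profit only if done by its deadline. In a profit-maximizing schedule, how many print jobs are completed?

Sort by profit descending; place each in the latest free slot ≤ its deadline.
By profit: C(d1,55), B(d1,48), D(d3,40), F(d2,33), A(d3,18), E(d1,15)
C→slot 1; B skipped; D→slot 3; F→slot 2; A skipped; E skipped.
3 of 6 scheduled.

3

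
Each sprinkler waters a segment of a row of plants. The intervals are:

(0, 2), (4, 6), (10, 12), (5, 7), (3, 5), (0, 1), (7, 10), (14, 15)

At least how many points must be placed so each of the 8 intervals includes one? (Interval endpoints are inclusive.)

4

Process intervals by earliest right end; each time one isn't hit yet, stab at its right endpoint.
Sorted: [0,1] [0,2] [3,5] [4,6] [5,7] [7,10] [10,12] [14,15]
{[0,1],[0,2]} hit by 1; {[3,5],[4,6],[5,7]} hit by 5; {[7,10],[10,12]} hit by 10; {[14,15]} hit by 15.
Points: 1, 5, 10, 15 (4 total).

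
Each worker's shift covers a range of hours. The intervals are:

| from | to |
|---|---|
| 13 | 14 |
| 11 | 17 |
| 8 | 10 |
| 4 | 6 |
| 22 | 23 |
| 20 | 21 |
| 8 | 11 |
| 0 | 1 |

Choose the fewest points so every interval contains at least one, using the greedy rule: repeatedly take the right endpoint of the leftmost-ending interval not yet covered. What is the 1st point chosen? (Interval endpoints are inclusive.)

Process intervals by earliest right end; each time one isn't hit yet, stab at its right endpoint.
By right end: [0,1]  [4,6]  [8,10]  [8,11]  [13,14]  [11,17]  [20,21]  [22,23]
[0,1] uncovered → point at 1; [4,6] uncovered → point at 6; [8,10] uncovered → point at 10; [13,14] uncovered → point at 14; [20,21] uncovered → point at 21; [22,23] uncovered → point at 23.
Points: 1, 6, 10, 14, 21, 23 (6 total).

1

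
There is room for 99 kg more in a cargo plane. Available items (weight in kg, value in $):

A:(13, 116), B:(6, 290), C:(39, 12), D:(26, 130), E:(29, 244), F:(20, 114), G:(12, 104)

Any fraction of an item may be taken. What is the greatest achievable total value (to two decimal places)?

963.00

Ratios (sorted): B 48.33, A 8.92, G 8.67, E 8.41, F 5.70, D 5.00, C 0.31
take B (6 @ 290); take A (13 @ 116); take G (12 @ 104); take E (29 @ 244); take F (20 @ 114); take 19/26 of D → 95.00. Capacity used 99/99.
Total value = 963.00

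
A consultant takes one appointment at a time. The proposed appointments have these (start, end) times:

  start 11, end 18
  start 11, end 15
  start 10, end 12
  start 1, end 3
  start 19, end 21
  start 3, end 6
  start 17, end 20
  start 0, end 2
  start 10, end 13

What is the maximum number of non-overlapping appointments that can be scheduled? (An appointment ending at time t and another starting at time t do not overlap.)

4

Sort by end time and greedily take each interval whose start is ≥ the last chosen end.
Sorted by end: (0,2)  (1,3)  (3,6)  (10,12)  (10,13)  (11,15)  (11,18)  (17,20)  (19,21)
take (0,2); take (3,6); take (10,12); skip (10,13); take (17,20).
Selected 4 appointments.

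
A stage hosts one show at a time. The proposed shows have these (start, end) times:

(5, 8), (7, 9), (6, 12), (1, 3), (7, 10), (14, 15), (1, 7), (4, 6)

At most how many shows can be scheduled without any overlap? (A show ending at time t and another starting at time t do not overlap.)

Order by finish time; keep every interval that doesn't clash with the previous kept one.
Sorted by end: (1,3)  (4,6)  (1,7)  (5,8)  (7,9)  (7,10)  (6,12)  (14,15)
take (1,3); take (4,6); skip (5,8); take (7,9); skip (6,12); take (14,15).
Selected 4 shows.

4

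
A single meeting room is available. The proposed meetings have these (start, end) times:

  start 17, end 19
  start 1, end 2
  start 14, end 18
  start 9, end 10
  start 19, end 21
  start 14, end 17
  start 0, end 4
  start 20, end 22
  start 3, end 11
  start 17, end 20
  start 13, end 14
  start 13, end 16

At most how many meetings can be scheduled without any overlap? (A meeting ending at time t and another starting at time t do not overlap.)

6

Sort by end time and greedily take each interval whose start is ≥ the last chosen end.
Sorted by end: (1,2)  (0,4)  (9,10)  (3,11)  (13,14)  (13,16)  (14,17)  (14,18)  (17,19)  (17,20)  (19,21)  (20,22)
take (1,2); skip (0,4); take (9,10); take (13,14); take (14,17); take (17,19); skip (17,20); take (19,21).
Selected 6 meetings.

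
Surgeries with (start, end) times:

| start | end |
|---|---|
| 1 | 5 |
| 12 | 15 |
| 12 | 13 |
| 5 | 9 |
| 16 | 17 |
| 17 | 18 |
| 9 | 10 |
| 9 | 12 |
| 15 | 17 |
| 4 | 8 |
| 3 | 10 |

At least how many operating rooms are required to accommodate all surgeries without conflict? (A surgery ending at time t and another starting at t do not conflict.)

The answer is the maximum number of intervals overlapping at any instant.
Events (time:±→running): 1:+→1 3:+→2 4:+→3 … peak 3.

3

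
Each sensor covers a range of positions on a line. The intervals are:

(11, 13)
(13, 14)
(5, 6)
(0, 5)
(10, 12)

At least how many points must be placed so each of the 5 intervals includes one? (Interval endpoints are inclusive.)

3

Process intervals by earliest right end; each time one isn't hit yet, stab at its right endpoint.
Sorted: [0,5] [5,6] [10,12] [11,13] [13,14]
{[0,5],[5,6]} hit by 5; {[10,12],[11,13]} hit by 12; {[13,14]} hit by 14.
Points: 5, 12, 14 (3 total).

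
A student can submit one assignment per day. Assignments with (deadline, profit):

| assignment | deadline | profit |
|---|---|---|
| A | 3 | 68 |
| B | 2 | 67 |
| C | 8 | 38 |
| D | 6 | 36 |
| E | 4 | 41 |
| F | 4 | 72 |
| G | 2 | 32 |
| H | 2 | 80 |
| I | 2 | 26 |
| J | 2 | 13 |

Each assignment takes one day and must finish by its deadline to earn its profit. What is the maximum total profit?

361

By profit: H(d2,80), F(d4,72), A(d3,68), B(d2,67), E(d4,41), C(d8,38), D(d6,36), G(d2,32), I(d2,26), J(d2,13)
H→slot 2; F→slot 4; A→slot 3; B→slot 1; E skipped; C→slot 8; D→slot 6; G skipped; I skipped; J skipped.
Profit = 67 + 80 + 68 + 72 + 36 + 38 = 361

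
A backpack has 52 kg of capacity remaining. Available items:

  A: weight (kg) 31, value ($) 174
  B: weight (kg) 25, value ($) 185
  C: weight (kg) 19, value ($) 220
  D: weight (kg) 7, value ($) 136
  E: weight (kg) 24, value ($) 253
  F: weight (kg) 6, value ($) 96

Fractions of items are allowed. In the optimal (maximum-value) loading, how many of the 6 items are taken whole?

3

Greedy by value/weight ratio, highest first.
Ratios (sorted): D 19.43, F 16.00, C 11.58, E 10.54, B 7.40, A 5.61
take D (7 @ 136); take F (6 @ 96); take C (19 @ 220); take 20/24 of E → 210.83. Capacity used 52/52.
3 item(s) taken whole; one partial (take 20/24 of E).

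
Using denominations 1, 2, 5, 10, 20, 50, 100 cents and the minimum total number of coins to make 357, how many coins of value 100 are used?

3

357 = 3×100 + 1×50 + 1×5 + 1×2
Count of 100: 3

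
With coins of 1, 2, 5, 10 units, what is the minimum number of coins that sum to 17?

Greedy: take as many of the largest coin as possible, then repeat with the remainder.
17 = 1×10 + 1×5 + 1×2
Total coins = 1 + 1 + 1 = 3

3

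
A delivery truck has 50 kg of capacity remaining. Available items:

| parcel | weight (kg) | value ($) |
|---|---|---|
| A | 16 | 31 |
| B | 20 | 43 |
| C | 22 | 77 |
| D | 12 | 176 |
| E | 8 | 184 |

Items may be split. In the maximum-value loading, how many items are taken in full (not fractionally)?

3

Order: E (184/8=23.00) > D (176/12=14.67) > C (77/22=3.50) > B (43/20=2.15) > A (31/16=1.94)
Fill: take E (8 @ 184) → take D (12 @ 176) → take C (22 @ 77) → take 8/20 of B → 17.20; 50/50 used.
3 item(s) taken whole; one partial (take 8/20 of B).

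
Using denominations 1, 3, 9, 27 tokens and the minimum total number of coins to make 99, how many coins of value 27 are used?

99 − 3×27→18 − 2×9→0
Count of 27: 3

3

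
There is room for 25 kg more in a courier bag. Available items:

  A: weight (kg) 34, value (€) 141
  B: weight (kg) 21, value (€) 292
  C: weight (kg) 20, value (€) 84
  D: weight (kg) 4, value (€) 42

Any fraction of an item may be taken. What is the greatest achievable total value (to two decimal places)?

Sort by value per unit weight and fill in that order.
Ratios (sorted): B 13.90, D 10.50, C 4.20, A 4.15
take B (21 @ 292); take D (4 @ 42). Capacity used 25/25.
Total value = 334.00

334.00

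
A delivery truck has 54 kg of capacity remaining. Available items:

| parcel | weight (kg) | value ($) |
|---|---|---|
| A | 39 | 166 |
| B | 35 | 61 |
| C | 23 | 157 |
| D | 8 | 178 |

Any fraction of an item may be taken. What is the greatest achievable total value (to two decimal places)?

Order: D (178/8=22.25) > C (157/23=6.83) > A (166/39=4.26) > B (61/35=1.74)
Fill: take D (8 @ 178) → take C (23 @ 157) → take 23/39 of A → 97.90; 54/54 used.
Total value = 432.90

432.90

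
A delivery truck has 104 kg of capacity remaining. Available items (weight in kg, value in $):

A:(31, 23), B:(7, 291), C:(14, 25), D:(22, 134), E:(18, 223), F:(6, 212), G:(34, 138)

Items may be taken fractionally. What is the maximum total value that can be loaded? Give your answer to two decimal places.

1025.23

Order: B (291/7=41.57) > F (212/6=35.33) > E (223/18=12.39) > D (134/22=6.09) > G (138/34=4.06) > C (25/14=1.79) > A (23/31=0.74)
Fill: take B (7 @ 291) → take F (6 @ 212) → take E (18 @ 223) → take D (22 @ 134) → take G (34 @ 138) → take C (14 @ 25) → take 3/31 of A → 2.23; 104/104 used.
Total value = 1025.23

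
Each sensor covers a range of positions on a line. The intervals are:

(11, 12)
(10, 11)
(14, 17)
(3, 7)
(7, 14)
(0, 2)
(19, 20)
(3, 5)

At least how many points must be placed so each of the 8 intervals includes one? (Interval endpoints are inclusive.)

By right end: [0,2]  [3,5]  [3,7]  [10,11]  [11,12]  [7,14]  [14,17]  [19,20]
[0,2] uncovered → point at 2; [3,5] uncovered → point at 5; [10,11] uncovered → point at 11; [14,17] uncovered → point at 17; [19,20] uncovered → point at 20.
Points: 2, 5, 11, 17, 20 (5 total).

5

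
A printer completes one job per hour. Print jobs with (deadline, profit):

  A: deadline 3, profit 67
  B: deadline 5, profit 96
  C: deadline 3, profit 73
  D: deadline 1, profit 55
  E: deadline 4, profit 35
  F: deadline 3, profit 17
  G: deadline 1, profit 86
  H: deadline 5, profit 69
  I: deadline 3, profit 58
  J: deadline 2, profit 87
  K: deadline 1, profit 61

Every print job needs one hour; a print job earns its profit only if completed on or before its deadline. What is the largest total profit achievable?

411

Profit order: B=96 J=87 G=86 C=73 H=69 A=67 K=61 I=58 D=55 E=35 F=17
Assign: B→slot 5, J→slot 2, G→slot 1, C→slot 3, H→slot 4, A skipped, K skipped, I skipped, D skipped, E skipped, F skipped.
Slots: [1:G] [2:J] [3:C] [4:H] [5:B]
Profit = 86 + 87 + 73 + 69 + 96 = 411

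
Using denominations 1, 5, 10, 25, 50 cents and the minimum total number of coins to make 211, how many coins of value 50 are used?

211 = 4×50 + 1×10 + 1×1
Count of 50: 4

4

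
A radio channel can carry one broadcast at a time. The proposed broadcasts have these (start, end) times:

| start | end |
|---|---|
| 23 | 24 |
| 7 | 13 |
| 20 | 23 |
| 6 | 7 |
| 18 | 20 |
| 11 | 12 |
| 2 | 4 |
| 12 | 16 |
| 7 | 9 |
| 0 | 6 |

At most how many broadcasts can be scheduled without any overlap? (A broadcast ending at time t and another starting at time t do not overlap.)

Order by finish time; keep every interval that doesn't clash with the previous kept one.
Sorted by end: (2,4)  (0,6)  (6,7)  (7,9)  (11,12)  (7,13)  (12,16)  (18,20)  (20,23)  (23,24)
take (2,4); skip (0,6); take (6,7); take (7,9); take (11,12); take (12,16); take (18,20); take (20,23); take (23,24).
Selected 8 broadcasts.

8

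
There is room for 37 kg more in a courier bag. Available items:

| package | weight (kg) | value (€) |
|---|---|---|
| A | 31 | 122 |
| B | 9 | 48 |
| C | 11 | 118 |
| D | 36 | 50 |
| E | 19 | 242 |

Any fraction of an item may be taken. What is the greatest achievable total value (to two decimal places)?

Sort by value per unit weight and fill in that order.
Ratios (sorted): E 12.74, C 10.73, B 5.33, A 3.94, D 1.39
take E (19 @ 242); take C (11 @ 118); take 7/9 of B → 37.33. Capacity used 37/37.
Total value = 397.33

397.33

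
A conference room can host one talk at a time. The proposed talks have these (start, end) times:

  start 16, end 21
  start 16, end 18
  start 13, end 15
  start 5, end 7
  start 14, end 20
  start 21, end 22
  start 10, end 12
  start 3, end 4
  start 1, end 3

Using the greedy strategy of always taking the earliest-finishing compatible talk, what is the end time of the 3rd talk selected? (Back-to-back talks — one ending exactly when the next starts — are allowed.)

7

Order by finish time; keep every interval that doesn't clash with the previous kept one.
Sorted by end: (1,3)  (3,4)  (5,7)  (10,12)  (13,15)  (16,18)  (14,20)  (16,21)  (21,22)
take (1,3); take (3,4); take (5,7); take (10,12); take (13,15); take (16,18); skip (14,20); skip (16,21); take (21,22).
Selected: (1,3) (3,4) (5,7) (10,12) (13,15) (16,18) (21,22)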